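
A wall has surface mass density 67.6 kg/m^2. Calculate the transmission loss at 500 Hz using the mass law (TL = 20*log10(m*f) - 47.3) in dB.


Given values:
  m = 67.6 kg/m^2, f = 500 Hz
Formula: TL = 20 * log10(m * f) - 47.3
Compute m * f = 67.6 * 500 = 33800.0
Compute log10(33800.0) = 4.528917
Compute 20 * 4.528917 = 90.5783
TL = 90.5783 - 47.3 = 43.28

43.28 dB


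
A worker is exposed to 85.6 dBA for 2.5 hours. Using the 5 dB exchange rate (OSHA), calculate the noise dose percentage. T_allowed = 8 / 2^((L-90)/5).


Given values:
  L = 85.6 dBA, T = 2.5 hours
Formula: T_allowed = 8 / 2^((L - 90) / 5)
Compute exponent: (85.6 - 90) / 5 = -0.88
Compute 2^(-0.88) = 0.543367
T_allowed = 8 / 0.543367 = 14.723014 hours
Dose = (T / T_allowed) * 100
Dose = (2.5 / 14.723014) * 100 = 16.98

16.98 %


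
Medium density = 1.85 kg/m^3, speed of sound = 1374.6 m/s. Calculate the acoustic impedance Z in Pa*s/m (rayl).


Given values:
  rho = 1.85 kg/m^3
  c = 1374.6 m/s
Formula: Z = rho * c
Z = 1.85 * 1374.6
Z = 2543.01

2543.01 rayl


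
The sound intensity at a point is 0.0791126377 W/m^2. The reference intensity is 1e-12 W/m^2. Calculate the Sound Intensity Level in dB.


Given values:
  I = 0.0791126377 W/m^2
  I_ref = 1e-12 W/m^2
Formula: SIL = 10 * log10(I / I_ref)
Compute ratio: I / I_ref = 79112637700
Compute log10: log10(79112637700) = 10.898246
Multiply: SIL = 10 * 10.898246 = 108.98

108.98 dB


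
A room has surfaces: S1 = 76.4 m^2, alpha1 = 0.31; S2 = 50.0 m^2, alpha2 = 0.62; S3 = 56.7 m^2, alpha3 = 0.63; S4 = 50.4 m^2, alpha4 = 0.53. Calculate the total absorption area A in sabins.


Given surfaces:
  Surface 1: 76.4 * 0.31 = 23.684
  Surface 2: 50.0 * 0.62 = 31.0
  Surface 3: 56.7 * 0.63 = 35.721
  Surface 4: 50.4 * 0.53 = 26.712
Formula: A = sum(Si * alpha_i)
A = 23.684 + 31.0 + 35.721 + 26.712
A = 117.12

117.12 sabins


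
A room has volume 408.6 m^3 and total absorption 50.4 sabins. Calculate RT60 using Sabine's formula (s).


Given values:
  V = 408.6 m^3
  A = 50.4 sabins
Formula: RT60 = 0.161 * V / A
Numerator: 0.161 * 408.6 = 65.7846
RT60 = 65.7846 / 50.4 = 1.305

1.305 s


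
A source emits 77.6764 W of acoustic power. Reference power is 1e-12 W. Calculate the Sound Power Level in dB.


Given values:
  W = 77.6764 W
  W_ref = 1e-12 W
Formula: SWL = 10 * log10(W / W_ref)
Compute ratio: W / W_ref = 77676400000000
Compute log10: log10(77676400000000) = 13.890289
Multiply: SWL = 10 * 13.890289 = 138.9

138.9 dB


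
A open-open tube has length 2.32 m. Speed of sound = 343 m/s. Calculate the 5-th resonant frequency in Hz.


Given values:
  Tube type: open-open, L = 2.32 m, c = 343 m/s, n = 5
Formula: f_n = n * c / (2 * L)
Compute 2 * L = 2 * 2.32 = 4.64
f = 5 * 343 / 4.64
f = 369.61

369.61 Hz


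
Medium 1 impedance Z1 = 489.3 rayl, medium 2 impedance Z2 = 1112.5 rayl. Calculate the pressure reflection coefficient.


Given values:
  Z1 = 489.3 rayl, Z2 = 1112.5 rayl
Formula: R = (Z2 - Z1) / (Z2 + Z1)
Numerator: Z2 - Z1 = 1112.5 - 489.3 = 623.2
Denominator: Z2 + Z1 = 1112.5 + 489.3 = 1601.8
R = 623.2 / 1601.8 = 0.3891

0.3891


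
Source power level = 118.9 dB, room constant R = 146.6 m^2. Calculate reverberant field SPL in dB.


Given values:
  Lw = 118.9 dB, R = 146.6 m^2
Formula: SPL = Lw + 10 * log10(4 / R)
Compute 4 / R = 4 / 146.6 = 0.027285
Compute 10 * log10(0.027285) = -15.6408
SPL = 118.9 + (-15.6408) = 103.26

103.26 dB


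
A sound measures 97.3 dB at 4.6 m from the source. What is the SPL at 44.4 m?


Given values:
  SPL1 = 97.3 dB, r1 = 4.6 m, r2 = 44.4 m
Formula: SPL2 = SPL1 - 20 * log10(r2 / r1)
Compute ratio: r2 / r1 = 44.4 / 4.6 = 9.6522
Compute log10: log10(9.6522) = 0.984626
Compute drop: 20 * 0.984626 = 19.6925
SPL2 = 97.3 - 19.6925 = 77.61

77.61 dB


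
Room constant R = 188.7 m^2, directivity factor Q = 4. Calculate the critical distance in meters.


Given values:
  R = 188.7 m^2, Q = 4
Formula: d_c = 0.141 * sqrt(Q * R)
Compute Q * R = 4 * 188.7 = 754.8
Compute sqrt(754.8) = 27.4736
d_c = 0.141 * 27.4736 = 3.874

3.874 m


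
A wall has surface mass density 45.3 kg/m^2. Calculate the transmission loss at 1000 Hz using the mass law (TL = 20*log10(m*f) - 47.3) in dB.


Given values:
  m = 45.3 kg/m^2, f = 1000 Hz
Formula: TL = 20 * log10(m * f) - 47.3
Compute m * f = 45.3 * 1000 = 45300.0
Compute log10(45300.0) = 4.656098
Compute 20 * 4.656098 = 93.122
TL = 93.122 - 47.3 = 45.82

45.82 dB


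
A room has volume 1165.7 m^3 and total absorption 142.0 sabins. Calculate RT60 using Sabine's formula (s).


Given values:
  V = 1165.7 m^3
  A = 142.0 sabins
Formula: RT60 = 0.161 * V / A
Numerator: 0.161 * 1165.7 = 187.6777
RT60 = 187.6777 / 142.0 = 1.322

1.322 s


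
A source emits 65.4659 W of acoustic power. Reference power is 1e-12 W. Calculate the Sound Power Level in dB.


Given values:
  W = 65.4659 W
  W_ref = 1e-12 W
Formula: SWL = 10 * log10(W / W_ref)
Compute ratio: W / W_ref = 65465900000000
Compute log10: log10(65465900000000) = 13.816015
Multiply: SWL = 10 * 13.816015 = 138.16

138.16 dB


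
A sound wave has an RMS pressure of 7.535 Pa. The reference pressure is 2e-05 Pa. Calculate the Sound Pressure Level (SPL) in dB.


Given values:
  p = 7.535 Pa
  p_ref = 2e-05 Pa
Formula: SPL = 20 * log10(p / p_ref)
Compute ratio: p / p_ref = 7.535 / 2e-05 = 376750
Compute log10: log10(376750) = 5.576053
Multiply: SPL = 20 * 5.576053 = 111.52

111.52 dB


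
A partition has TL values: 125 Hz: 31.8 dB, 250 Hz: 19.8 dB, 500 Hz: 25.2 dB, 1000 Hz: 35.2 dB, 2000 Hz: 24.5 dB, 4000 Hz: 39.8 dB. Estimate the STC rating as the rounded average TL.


Given TL values at each frequency:
  125 Hz: 31.8 dB
  250 Hz: 19.8 dB
  500 Hz: 25.2 dB
  1000 Hz: 35.2 dB
  2000 Hz: 24.5 dB
  4000 Hz: 39.8 dB
Formula: STC ~ round(average of TL values)
Sum = 31.8 + 19.8 + 25.2 + 35.2 + 24.5 + 39.8 = 176.3
Average = 176.3 / 6 = 29.38
Rounded: 29

29


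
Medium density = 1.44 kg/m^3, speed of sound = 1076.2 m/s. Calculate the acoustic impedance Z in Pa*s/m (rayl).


Given values:
  rho = 1.44 kg/m^3
  c = 1076.2 m/s
Formula: Z = rho * c
Z = 1.44 * 1076.2
Z = 1549.73

1549.73 rayl


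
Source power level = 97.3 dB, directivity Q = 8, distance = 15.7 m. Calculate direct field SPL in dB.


Given values:
  Lw = 97.3 dB, Q = 8, r = 15.7 m
Formula: SPL = Lw + 10 * log10(Q / (4 * pi * r^2))
Compute 4 * pi * r^2 = 4 * pi * 15.7^2 = 3097.4847
Compute Q / denom = 8 / 3097.4847 = 0.00258274
Compute 10 * log10(0.00258274) = -25.8792
SPL = 97.3 + (-25.8792) = 71.42

71.42 dB


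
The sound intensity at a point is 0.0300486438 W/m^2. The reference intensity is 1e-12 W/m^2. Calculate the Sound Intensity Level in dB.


Given values:
  I = 0.0300486438 W/m^2
  I_ref = 1e-12 W/m^2
Formula: SIL = 10 * log10(I / I_ref)
Compute ratio: I / I_ref = 30048643800
Compute log10: log10(30048643800) = 10.477825
Multiply: SIL = 10 * 10.477825 = 104.78

104.78 dB


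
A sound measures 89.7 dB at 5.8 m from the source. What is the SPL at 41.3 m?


Given values:
  SPL1 = 89.7 dB, r1 = 5.8 m, r2 = 41.3 m
Formula: SPL2 = SPL1 - 20 * log10(r2 / r1)
Compute ratio: r2 / r1 = 41.3 / 5.8 = 7.1207
Compute log10: log10(7.1207) = 0.852523
Compute drop: 20 * 0.852523 = 17.0505
SPL2 = 89.7 - 17.0505 = 72.65

72.65 dB


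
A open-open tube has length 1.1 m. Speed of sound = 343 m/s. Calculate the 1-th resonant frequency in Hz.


Given values:
  Tube type: open-open, L = 1.1 m, c = 343 m/s, n = 1
Formula: f_n = n * c / (2 * L)
Compute 2 * L = 2 * 1.1 = 2.2
f = 1 * 343 / 2.2
f = 155.91

155.91 Hz


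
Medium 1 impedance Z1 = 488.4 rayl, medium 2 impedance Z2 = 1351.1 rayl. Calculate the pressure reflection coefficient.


Given values:
  Z1 = 488.4 rayl, Z2 = 1351.1 rayl
Formula: R = (Z2 - Z1) / (Z2 + Z1)
Numerator: Z2 - Z1 = 1351.1 - 488.4 = 862.7
Denominator: Z2 + Z1 = 1351.1 + 488.4 = 1839.5
R = 862.7 / 1839.5 = 0.469

0.469


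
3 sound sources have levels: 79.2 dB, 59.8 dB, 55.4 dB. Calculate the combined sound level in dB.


Formula: L_total = 10 * log10( sum(10^(Li/10)) )
  Source 1: 10^(79.2/10) = 83176377.1103
  Source 2: 10^(59.8/10) = 954992.586
  Source 3: 10^(55.4/10) = 346736.8505
Sum of linear values = 84478106.5468
L_total = 10 * log10(84478106.5468) = 79.27

79.27 dB


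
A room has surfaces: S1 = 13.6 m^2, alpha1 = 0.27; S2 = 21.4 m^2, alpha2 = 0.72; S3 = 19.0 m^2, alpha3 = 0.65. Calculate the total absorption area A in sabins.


Given surfaces:
  Surface 1: 13.6 * 0.27 = 3.672
  Surface 2: 21.4 * 0.72 = 15.408
  Surface 3: 19.0 * 0.65 = 12.35
Formula: A = sum(Si * alpha_i)
A = 3.672 + 15.408 + 12.35
A = 31.43

31.43 sabins


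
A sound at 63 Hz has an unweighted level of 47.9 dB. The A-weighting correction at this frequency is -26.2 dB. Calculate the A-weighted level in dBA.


Given values:
  SPL = 47.9 dB
  A-weighting at 63 Hz = -26.2 dB
Formula: L_A = SPL + A_weight
L_A = 47.9 + (-26.2)
L_A = 21.7

21.7 dBA


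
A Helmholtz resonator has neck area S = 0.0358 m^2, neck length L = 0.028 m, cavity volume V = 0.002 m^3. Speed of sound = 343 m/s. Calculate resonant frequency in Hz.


Given values:
  S = 0.0358 m^2, L = 0.028 m, V = 0.002 m^3, c = 343 m/s
Formula: f = (c / (2*pi)) * sqrt(S / (V * L))
Compute V * L = 0.002 * 0.028 = 5.6e-05
Compute S / (V * L) = 0.0358 / 5.6e-05 = 639.2857
Compute sqrt(639.2857) = 25.2841
Compute c / (2*pi) = 343 / 6.283185 = 54.590148
f = 54.590148 * 25.2841 = 1380.26

1380.26 Hz


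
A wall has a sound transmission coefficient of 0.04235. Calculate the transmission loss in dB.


Given values:
  tau = 0.04235
Formula: TL = 10 * log10(1 / tau)
Compute 1 / tau = 1 / 0.04235 = 23.6128
Compute log10(23.6128) = 1.373147
TL = 10 * 1.373147 = 13.73

13.73 dB


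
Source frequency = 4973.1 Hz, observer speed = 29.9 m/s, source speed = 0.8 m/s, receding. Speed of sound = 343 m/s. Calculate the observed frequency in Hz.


Given values:
  f_s = 4973.1 Hz, v_o = 29.9 m/s, v_s = 0.8 m/s
  Direction: receding
Formula: f_o = f_s * (c - v_o) / (c + v_s)
Numerator: c - v_o = 343 - 29.9 = 313.1
Denominator: c + v_s = 343 + 0.8 = 343.8
f_o = 4973.1 * 313.1 / 343.8 = 4529.02

4529.02 Hz


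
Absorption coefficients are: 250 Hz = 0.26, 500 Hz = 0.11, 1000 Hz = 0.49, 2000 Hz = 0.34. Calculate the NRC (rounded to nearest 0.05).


Given values:
  a_250 = 0.26, a_500 = 0.11
  a_1000 = 0.49, a_2000 = 0.34
Formula: NRC = (a250 + a500 + a1000 + a2000) / 4
Sum = 0.26 + 0.11 + 0.49 + 0.34 = 1.2
NRC = 1.2 / 4 = 0.3
Rounded to nearest 0.05: 0.3

0.3


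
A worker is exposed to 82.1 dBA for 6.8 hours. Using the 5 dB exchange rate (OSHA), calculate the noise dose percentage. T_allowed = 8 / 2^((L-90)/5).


Given values:
  L = 82.1 dBA, T = 6.8 hours
Formula: T_allowed = 8 / 2^((L - 90) / 5)
Compute exponent: (82.1 - 90) / 5 = -1.58
Compute 2^(-1.58) = 0.334482
T_allowed = 8 / 0.334482 = 23.91758 hours
Dose = (T / T_allowed) * 100
Dose = (6.8 / 23.91758) * 100 = 28.43

28.43 %


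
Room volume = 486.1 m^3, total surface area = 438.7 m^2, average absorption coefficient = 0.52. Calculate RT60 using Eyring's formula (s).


Given values:
  V = 486.1 m^3, S = 438.7 m^2, alpha = 0.52
Formula: RT60 = 0.161 * V / (-S * ln(1 - alpha))
Compute ln(1 - 0.52) = ln(0.48) = -0.733969
Denominator: -438.7 * -0.733969 = 321.9922
Numerator: 0.161 * 486.1 = 78.2621
RT60 = 78.2621 / 321.9922 = 0.243

0.243 s


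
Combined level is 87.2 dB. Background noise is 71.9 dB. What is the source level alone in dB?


Given values:
  L_total = 87.2 dB, L_bg = 71.9 dB
Formula: L_source = 10 * log10(10^(L_total/10) - 10^(L_bg/10))
Convert to linear:
  10^(87.2/10) = 524807460.2498
  10^(71.9/10) = 15488166.1891
Difference: 524807460.2498 - 15488166.1891 = 509319294.0607
L_source = 10 * log10(509319294.0607) = 87.07

87.07 dB


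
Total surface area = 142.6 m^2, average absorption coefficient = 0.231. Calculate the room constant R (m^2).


Given values:
  S = 142.6 m^2, alpha = 0.231
Formula: R = S * alpha / (1 - alpha)
Numerator: 142.6 * 0.231 = 32.9406
Denominator: 1 - 0.231 = 0.769
R = 32.9406 / 0.769 = 42.84

42.84 m^2


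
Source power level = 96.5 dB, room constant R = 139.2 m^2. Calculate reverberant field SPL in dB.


Given values:
  Lw = 96.5 dB, R = 139.2 m^2
Formula: SPL = Lw + 10 * log10(4 / R)
Compute 4 / R = 4 / 139.2 = 0.028736
Compute 10 * log10(0.028736) = -15.4157
SPL = 96.5 + (-15.4157) = 81.08

81.08 dB


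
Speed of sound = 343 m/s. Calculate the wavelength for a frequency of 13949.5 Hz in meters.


Given values:
  c = 343 m/s, f = 13949.5 Hz
Formula: lambda = c / f
lambda = 343 / 13949.5
lambda = 0.0246

0.0246 m


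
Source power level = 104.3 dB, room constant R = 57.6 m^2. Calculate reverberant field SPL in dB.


Given values:
  Lw = 104.3 dB, R = 57.6 m^2
Formula: SPL = Lw + 10 * log10(4 / R)
Compute 4 / R = 4 / 57.6 = 0.069444
Compute 10 * log10(0.069444) = -11.5837
SPL = 104.3 + (-11.5837) = 92.72

92.72 dB


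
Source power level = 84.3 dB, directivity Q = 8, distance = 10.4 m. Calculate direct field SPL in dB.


Given values:
  Lw = 84.3 dB, Q = 8, r = 10.4 m
Formula: SPL = Lw + 10 * log10(Q / (4 * pi * r^2))
Compute 4 * pi * r^2 = 4 * pi * 10.4^2 = 1359.1786
Compute Q / denom = 8 / 1359.1786 = 0.00588591
Compute 10 * log10(0.00588591) = -22.3019
SPL = 84.3 + (-22.3019) = 62.0

62.0 dB


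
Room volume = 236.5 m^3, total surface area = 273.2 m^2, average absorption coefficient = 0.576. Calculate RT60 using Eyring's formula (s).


Given values:
  V = 236.5 m^3, S = 273.2 m^2, alpha = 0.576
Formula: RT60 = 0.161 * V / (-S * ln(1 - alpha))
Compute ln(1 - 0.576) = ln(0.424) = -0.858022
Denominator: -273.2 * -0.858022 = 234.4116
Numerator: 0.161 * 236.5 = 38.0765
RT60 = 38.0765 / 234.4116 = 0.162

0.162 s


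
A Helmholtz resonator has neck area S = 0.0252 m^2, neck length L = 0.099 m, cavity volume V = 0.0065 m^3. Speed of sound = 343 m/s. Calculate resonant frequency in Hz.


Given values:
  S = 0.0252 m^2, L = 0.099 m, V = 0.0065 m^3, c = 343 m/s
Formula: f = (c / (2*pi)) * sqrt(S / (V * L))
Compute V * L = 0.0065 * 0.099 = 0.0006435
Compute S / (V * L) = 0.0252 / 0.0006435 = 39.1608
Compute sqrt(39.1608) = 6.257859
Compute c / (2*pi) = 343 / 6.283185 = 54.590148
f = 54.590148 * 6.257859 = 341.62

341.62 Hz


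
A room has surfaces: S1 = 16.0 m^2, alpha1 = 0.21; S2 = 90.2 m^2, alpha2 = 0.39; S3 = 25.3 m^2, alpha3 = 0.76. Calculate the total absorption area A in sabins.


Given surfaces:
  Surface 1: 16.0 * 0.21 = 3.36
  Surface 2: 90.2 * 0.39 = 35.178
  Surface 3: 25.3 * 0.76 = 19.228
Formula: A = sum(Si * alpha_i)
A = 3.36 + 35.178 + 19.228
A = 57.77

57.77 sabins


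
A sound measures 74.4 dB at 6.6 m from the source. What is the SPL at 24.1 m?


Given values:
  SPL1 = 74.4 dB, r1 = 6.6 m, r2 = 24.1 m
Formula: SPL2 = SPL1 - 20 * log10(r2 / r1)
Compute ratio: r2 / r1 = 24.1 / 6.6 = 3.6515
Compute log10: log10(3.6515) = 0.562471
Compute drop: 20 * 0.562471 = 11.2494
SPL2 = 74.4 - 11.2494 = 63.15

63.15 dB


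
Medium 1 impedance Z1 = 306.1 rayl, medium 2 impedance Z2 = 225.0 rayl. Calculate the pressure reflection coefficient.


Given values:
  Z1 = 306.1 rayl, Z2 = 225.0 rayl
Formula: R = (Z2 - Z1) / (Z2 + Z1)
Numerator: Z2 - Z1 = 225.0 - 306.1 = -81.1
Denominator: Z2 + Z1 = 225.0 + 306.1 = 531.1
R = -81.1 / 531.1 = -0.1527

-0.1527


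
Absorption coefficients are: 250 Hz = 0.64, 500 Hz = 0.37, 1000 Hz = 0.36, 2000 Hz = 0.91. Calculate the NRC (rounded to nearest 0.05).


Given values:
  a_250 = 0.64, a_500 = 0.37
  a_1000 = 0.36, a_2000 = 0.91
Formula: NRC = (a250 + a500 + a1000 + a2000) / 4
Sum = 0.64 + 0.37 + 0.36 + 0.91 = 2.28
NRC = 2.28 / 4 = 0.57
Rounded to nearest 0.05: 0.55

0.55


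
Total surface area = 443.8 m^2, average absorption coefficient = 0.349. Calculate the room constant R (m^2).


Given values:
  S = 443.8 m^2, alpha = 0.349
Formula: R = S * alpha / (1 - alpha)
Numerator: 443.8 * 0.349 = 154.8862
Denominator: 1 - 0.349 = 0.651
R = 154.8862 / 0.651 = 237.92

237.92 m^2


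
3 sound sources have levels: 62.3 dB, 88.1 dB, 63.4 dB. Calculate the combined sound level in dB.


Formula: L_total = 10 * log10( sum(10^(Li/10)) )
  Source 1: 10^(62.3/10) = 1698243.6525
  Source 2: 10^(88.1/10) = 645654229.0347
  Source 3: 10^(63.4/10) = 2187761.6239
Sum of linear values = 649540234.3111
L_total = 10 * log10(649540234.3111) = 88.13

88.13 dB


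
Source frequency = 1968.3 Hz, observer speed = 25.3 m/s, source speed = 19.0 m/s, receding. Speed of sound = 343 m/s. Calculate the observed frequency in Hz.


Given values:
  f_s = 1968.3 Hz, v_o = 25.3 m/s, v_s = 19.0 m/s
  Direction: receding
Formula: f_o = f_s * (c - v_o) / (c + v_s)
Numerator: c - v_o = 343 - 25.3 = 317.7
Denominator: c + v_s = 343 + 19.0 = 362.0
f_o = 1968.3 * 317.7 / 362.0 = 1727.43

1727.43 Hz


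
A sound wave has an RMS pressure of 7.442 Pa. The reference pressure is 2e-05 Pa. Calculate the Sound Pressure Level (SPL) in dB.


Given values:
  p = 7.442 Pa
  p_ref = 2e-05 Pa
Formula: SPL = 20 * log10(p / p_ref)
Compute ratio: p / p_ref = 7.442 / 2e-05 = 372100
Compute log10: log10(372100) = 5.57066
Multiply: SPL = 20 * 5.57066 = 111.41

111.41 dB


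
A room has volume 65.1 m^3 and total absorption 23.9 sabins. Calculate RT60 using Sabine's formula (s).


Given values:
  V = 65.1 m^3
  A = 23.9 sabins
Formula: RT60 = 0.161 * V / A
Numerator: 0.161 * 65.1 = 10.4811
RT60 = 10.4811 / 23.9 = 0.439

0.439 s


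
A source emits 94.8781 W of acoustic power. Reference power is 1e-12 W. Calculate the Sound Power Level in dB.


Given values:
  W = 94.8781 W
  W_ref = 1e-12 W
Formula: SWL = 10 * log10(W / W_ref)
Compute ratio: W / W_ref = 94878100000000
Compute log10: log10(94878100000000) = 13.977166
Multiply: SWL = 10 * 13.977166 = 139.77

139.77 dB


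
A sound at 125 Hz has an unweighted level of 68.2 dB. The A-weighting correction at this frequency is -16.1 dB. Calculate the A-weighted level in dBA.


Given values:
  SPL = 68.2 dB
  A-weighting at 125 Hz = -16.1 dB
Formula: L_A = SPL + A_weight
L_A = 68.2 + (-16.1)
L_A = 52.1

52.1 dBA


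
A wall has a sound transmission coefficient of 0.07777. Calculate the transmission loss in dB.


Given values:
  tau = 0.07777
Formula: TL = 10 * log10(1 / tau)
Compute 1 / tau = 1 / 0.07777 = 12.8584
Compute log10(12.8584) = 1.109187
TL = 10 * 1.109187 = 11.09

11.09 dB


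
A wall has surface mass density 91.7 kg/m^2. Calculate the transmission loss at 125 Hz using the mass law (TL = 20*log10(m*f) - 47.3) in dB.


Given values:
  m = 91.7 kg/m^2, f = 125 Hz
Formula: TL = 20 * log10(m * f) - 47.3
Compute m * f = 91.7 * 125 = 11462.5
Compute log10(11462.5) = 4.059279
Compute 20 * 4.059279 = 81.1856
TL = 81.1856 - 47.3 = 33.89

33.89 dB


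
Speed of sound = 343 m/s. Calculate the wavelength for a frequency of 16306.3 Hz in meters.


Given values:
  c = 343 m/s, f = 16306.3 Hz
Formula: lambda = c / f
lambda = 343 / 16306.3
lambda = 0.021

0.021 m


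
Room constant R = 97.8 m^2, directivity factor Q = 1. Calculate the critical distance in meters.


Given values:
  R = 97.8 m^2, Q = 1
Formula: d_c = 0.141 * sqrt(Q * R)
Compute Q * R = 1 * 97.8 = 97.8
Compute sqrt(97.8) = 9.8894
d_c = 0.141 * 9.8894 = 1.394

1.394 m


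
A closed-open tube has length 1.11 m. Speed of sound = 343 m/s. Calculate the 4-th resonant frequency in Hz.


Given values:
  Tube type: closed-open, L = 1.11 m, c = 343 m/s, n = 4
Formula: f_n = (2n - 1) * c / (4 * L)
Compute 2n - 1 = 2*4 - 1 = 7
Compute 4 * L = 4 * 1.11 = 4.44
f = 7 * 343 / 4.44
f = 540.77

540.77 Hz


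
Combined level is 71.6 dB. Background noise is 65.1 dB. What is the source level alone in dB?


Given values:
  L_total = 71.6 dB, L_bg = 65.1 dB
Formula: L_source = 10 * log10(10^(L_total/10) - 10^(L_bg/10))
Convert to linear:
  10^(71.6/10) = 14454397.7075
  10^(65.1/10) = 3235936.5693
Difference: 14454397.7075 - 3235936.5693 = 11218461.1382
L_source = 10 * log10(11218461.1382) = 70.5

70.5 dB


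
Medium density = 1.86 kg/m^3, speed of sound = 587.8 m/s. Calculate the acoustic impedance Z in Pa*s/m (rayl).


Given values:
  rho = 1.86 kg/m^3
  c = 587.8 m/s
Formula: Z = rho * c
Z = 1.86 * 587.8
Z = 1093.31

1093.31 rayl


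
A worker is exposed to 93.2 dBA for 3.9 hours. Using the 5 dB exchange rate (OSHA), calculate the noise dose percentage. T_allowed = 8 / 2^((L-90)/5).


Given values:
  L = 93.2 dBA, T = 3.9 hours
Formula: T_allowed = 8 / 2^((L - 90) / 5)
Compute exponent: (93.2 - 90) / 5 = 0.64
Compute 2^(0.64) = 1.558329
T_allowed = 8 / 1.558329 = 5.133704 hours
Dose = (T / T_allowed) * 100
Dose = (3.9 / 5.133704) * 100 = 75.97

75.97 %


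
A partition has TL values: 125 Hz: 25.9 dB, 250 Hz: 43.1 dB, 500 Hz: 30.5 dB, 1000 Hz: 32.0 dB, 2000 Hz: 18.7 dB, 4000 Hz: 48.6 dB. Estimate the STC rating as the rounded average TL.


Given TL values at each frequency:
  125 Hz: 25.9 dB
  250 Hz: 43.1 dB
  500 Hz: 30.5 dB
  1000 Hz: 32.0 dB
  2000 Hz: 18.7 dB
  4000 Hz: 48.6 dB
Formula: STC ~ round(average of TL values)
Sum = 25.9 + 43.1 + 30.5 + 32.0 + 18.7 + 48.6 = 198.8
Average = 198.8 / 6 = 33.13
Rounded: 33

33


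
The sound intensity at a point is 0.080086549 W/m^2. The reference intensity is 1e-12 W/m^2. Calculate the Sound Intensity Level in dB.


Given values:
  I = 0.080086549 W/m^2
  I_ref = 1e-12 W/m^2
Formula: SIL = 10 * log10(I / I_ref)
Compute ratio: I / I_ref = 80086549000
Compute log10: log10(80086549000) = 10.90356
Multiply: SIL = 10 * 10.90356 = 109.04

109.04 dB


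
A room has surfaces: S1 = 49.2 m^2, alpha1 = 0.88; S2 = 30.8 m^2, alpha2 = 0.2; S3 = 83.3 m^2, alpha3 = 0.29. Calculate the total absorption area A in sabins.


Given surfaces:
  Surface 1: 49.2 * 0.88 = 43.296
  Surface 2: 30.8 * 0.2 = 6.16
  Surface 3: 83.3 * 0.29 = 24.157
Formula: A = sum(Si * alpha_i)
A = 43.296 + 6.16 + 24.157
A = 73.61

73.61 sabins


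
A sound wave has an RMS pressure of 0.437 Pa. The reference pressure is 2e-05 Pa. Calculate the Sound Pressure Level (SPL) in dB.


Given values:
  p = 0.437 Pa
  p_ref = 2e-05 Pa
Formula: SPL = 20 * log10(p / p_ref)
Compute ratio: p / p_ref = 0.437 / 2e-05 = 21850
Compute log10: log10(21850) = 4.339451
Multiply: SPL = 20 * 4.339451 = 86.79

86.79 dB


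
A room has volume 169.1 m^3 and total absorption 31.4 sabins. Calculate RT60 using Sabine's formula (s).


Given values:
  V = 169.1 m^3
  A = 31.4 sabins
Formula: RT60 = 0.161 * V / A
Numerator: 0.161 * 169.1 = 27.2251
RT60 = 27.2251 / 31.4 = 0.867

0.867 s


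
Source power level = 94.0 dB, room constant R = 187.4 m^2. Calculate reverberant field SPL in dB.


Given values:
  Lw = 94.0 dB, R = 187.4 m^2
Formula: SPL = Lw + 10 * log10(4 / R)
Compute 4 / R = 4 / 187.4 = 0.021345
Compute 10 * log10(0.021345) = -16.707
SPL = 94.0 + (-16.707) = 77.29

77.29 dB


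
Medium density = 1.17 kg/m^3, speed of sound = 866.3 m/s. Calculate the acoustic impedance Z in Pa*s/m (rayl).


Given values:
  rho = 1.17 kg/m^3
  c = 866.3 m/s
Formula: Z = rho * c
Z = 1.17 * 866.3
Z = 1013.57

1013.57 rayl


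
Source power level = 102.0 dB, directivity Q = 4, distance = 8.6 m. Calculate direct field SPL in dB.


Given values:
  Lw = 102.0 dB, Q = 4, r = 8.6 m
Formula: SPL = Lw + 10 * log10(Q / (4 * pi * r^2))
Compute 4 * pi * r^2 = 4 * pi * 8.6^2 = 929.4088
Compute Q / denom = 4 / 929.4088 = 0.00430381
Compute 10 * log10(0.00430381) = -23.6615
SPL = 102.0 + (-23.6615) = 78.34

78.34 dB


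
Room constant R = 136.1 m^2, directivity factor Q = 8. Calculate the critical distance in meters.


Given values:
  R = 136.1 m^2, Q = 8
Formula: d_c = 0.141 * sqrt(Q * R)
Compute Q * R = 8 * 136.1 = 1088.8
Compute sqrt(1088.8) = 32.997
d_c = 0.141 * 32.997 = 4.653

4.653 m


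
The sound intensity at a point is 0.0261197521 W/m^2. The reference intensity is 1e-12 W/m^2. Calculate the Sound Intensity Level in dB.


Given values:
  I = 0.0261197521 W/m^2
  I_ref = 1e-12 W/m^2
Formula: SIL = 10 * log10(I / I_ref)
Compute ratio: I / I_ref = 26119752100
Compute log10: log10(26119752100) = 10.416969
Multiply: SIL = 10 * 10.416969 = 104.17

104.17 dB


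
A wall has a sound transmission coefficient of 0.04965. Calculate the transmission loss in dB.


Given values:
  tau = 0.04965
Formula: TL = 10 * log10(1 / tau)
Compute 1 / tau = 1 / 0.04965 = 20.141
Compute log10(20.141) = 1.304081
TL = 10 * 1.304081 = 13.04

13.04 dB


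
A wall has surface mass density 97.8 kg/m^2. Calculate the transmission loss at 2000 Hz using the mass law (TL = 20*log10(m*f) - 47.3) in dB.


Given values:
  m = 97.8 kg/m^2, f = 2000 Hz
Formula: TL = 20 * log10(m * f) - 47.3
Compute m * f = 97.8 * 2000 = 195600.0
Compute log10(195600.0) = 5.291369
Compute 20 * 5.291369 = 105.8274
TL = 105.8274 - 47.3 = 58.53

58.53 dB


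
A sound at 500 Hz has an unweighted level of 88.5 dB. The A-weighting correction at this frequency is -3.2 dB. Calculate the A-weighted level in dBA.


Given values:
  SPL = 88.5 dB
  A-weighting at 500 Hz = -3.2 dB
Formula: L_A = SPL + A_weight
L_A = 88.5 + (-3.2)
L_A = 85.3

85.3 dBA


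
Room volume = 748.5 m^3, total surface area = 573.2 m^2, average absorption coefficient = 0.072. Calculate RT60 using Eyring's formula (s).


Given values:
  V = 748.5 m^3, S = 573.2 m^2, alpha = 0.072
Formula: RT60 = 0.161 * V / (-S * ln(1 - alpha))
Compute ln(1 - 0.072) = ln(0.928) = -0.074724
Denominator: -573.2 * -0.074724 = 42.8318
Numerator: 0.161 * 748.5 = 120.5085
RT60 = 120.5085 / 42.8318 = 2.814

2.814 s


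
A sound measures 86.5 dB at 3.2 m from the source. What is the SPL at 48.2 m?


Given values:
  SPL1 = 86.5 dB, r1 = 3.2 m, r2 = 48.2 m
Formula: SPL2 = SPL1 - 20 * log10(r2 / r1)
Compute ratio: r2 / r1 = 48.2 / 3.2 = 15.0625
Compute log10: log10(15.0625) = 1.177897
Compute drop: 20 * 1.177897 = 23.5579
SPL2 = 86.5 - 23.5579 = 62.94

62.94 dB


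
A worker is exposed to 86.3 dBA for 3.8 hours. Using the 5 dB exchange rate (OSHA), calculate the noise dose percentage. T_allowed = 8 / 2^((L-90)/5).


Given values:
  L = 86.3 dBA, T = 3.8 hours
Formula: T_allowed = 8 / 2^((L - 90) / 5)
Compute exponent: (86.3 - 90) / 5 = -0.74
Compute 2^(-0.74) = 0.598739
T_allowed = 8 / 0.598739 = 13.361415 hours
Dose = (T / T_allowed) * 100
Dose = (3.8 / 13.361415) * 100 = 28.44

28.44 %


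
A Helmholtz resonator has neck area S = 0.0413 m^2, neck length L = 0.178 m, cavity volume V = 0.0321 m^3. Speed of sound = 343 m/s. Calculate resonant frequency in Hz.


Given values:
  S = 0.0413 m^2, L = 0.178 m, V = 0.0321 m^3, c = 343 m/s
Formula: f = (c / (2*pi)) * sqrt(S / (V * L))
Compute V * L = 0.0321 * 0.178 = 0.0057138
Compute S / (V * L) = 0.0413 / 0.0057138 = 7.2281
Compute sqrt(7.2281) = 2.688513
Compute c / (2*pi) = 343 / 6.283185 = 54.590148
f = 54.590148 * 2.688513 = 146.77

146.77 Hz


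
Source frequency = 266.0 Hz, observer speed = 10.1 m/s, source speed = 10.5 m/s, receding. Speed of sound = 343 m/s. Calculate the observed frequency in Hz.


Given values:
  f_s = 266.0 Hz, v_o = 10.1 m/s, v_s = 10.5 m/s
  Direction: receding
Formula: f_o = f_s * (c - v_o) / (c + v_s)
Numerator: c - v_o = 343 - 10.1 = 332.9
Denominator: c + v_s = 343 + 10.5 = 353.5
f_o = 266.0 * 332.9 / 353.5 = 250.5

250.5 Hz


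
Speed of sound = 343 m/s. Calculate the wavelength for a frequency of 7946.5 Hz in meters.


Given values:
  c = 343 m/s, f = 7946.5 Hz
Formula: lambda = c / f
lambda = 343 / 7946.5
lambda = 0.0432

0.0432 m


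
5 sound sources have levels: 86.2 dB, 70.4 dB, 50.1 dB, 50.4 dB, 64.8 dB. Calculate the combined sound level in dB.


Formula: L_total = 10 * log10( sum(10^(Li/10)) )
  Source 1: 10^(86.2/10) = 416869383.4703
  Source 2: 10^(70.4/10) = 10964781.9614
  Source 3: 10^(50.1/10) = 102329.2992
  Source 4: 10^(50.4/10) = 109647.8196
  Source 5: 10^(64.8/10) = 3019951.7204
Sum of linear values = 431066094.2709
L_total = 10 * log10(431066094.2709) = 86.35

86.35 dB


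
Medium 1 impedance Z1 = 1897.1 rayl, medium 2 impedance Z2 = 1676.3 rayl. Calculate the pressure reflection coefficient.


Given values:
  Z1 = 1897.1 rayl, Z2 = 1676.3 rayl
Formula: R = (Z2 - Z1) / (Z2 + Z1)
Numerator: Z2 - Z1 = 1676.3 - 1897.1 = -220.8
Denominator: Z2 + Z1 = 1676.3 + 1897.1 = 3573.4
R = -220.8 / 3573.4 = -0.0618

-0.0618


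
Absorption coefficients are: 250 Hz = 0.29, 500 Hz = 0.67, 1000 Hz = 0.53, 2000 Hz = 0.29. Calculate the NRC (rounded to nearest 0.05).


Given values:
  a_250 = 0.29, a_500 = 0.67
  a_1000 = 0.53, a_2000 = 0.29
Formula: NRC = (a250 + a500 + a1000 + a2000) / 4
Sum = 0.29 + 0.67 + 0.53 + 0.29 = 1.78
NRC = 1.78 / 4 = 0.445
Rounded to nearest 0.05: 0.45

0.45


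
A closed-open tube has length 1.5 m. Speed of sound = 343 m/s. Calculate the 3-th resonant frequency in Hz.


Given values:
  Tube type: closed-open, L = 1.5 m, c = 343 m/s, n = 3
Formula: f_n = (2n - 1) * c / (4 * L)
Compute 2n - 1 = 2*3 - 1 = 5
Compute 4 * L = 4 * 1.5 = 6.0
f = 5 * 343 / 6.0
f = 285.83

285.83 Hz


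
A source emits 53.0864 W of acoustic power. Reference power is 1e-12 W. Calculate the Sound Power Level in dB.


Given values:
  W = 53.0864 W
  W_ref = 1e-12 W
Formula: SWL = 10 * log10(W / W_ref)
Compute ratio: W / W_ref = 53086400000000
Compute log10: log10(53086400000000) = 13.724983
Multiply: SWL = 10 * 13.724983 = 137.25

137.25 dB


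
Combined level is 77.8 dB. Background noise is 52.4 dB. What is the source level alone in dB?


Given values:
  L_total = 77.8 dB, L_bg = 52.4 dB
Formula: L_source = 10 * log10(10^(L_total/10) - 10^(L_bg/10))
Convert to linear:
  10^(77.8/10) = 60255958.6074
  10^(52.4/10) = 173780.0829
Difference: 60255958.6074 - 173780.0829 = 60082178.5245
L_source = 10 * log10(60082178.5245) = 77.79

77.79 dB


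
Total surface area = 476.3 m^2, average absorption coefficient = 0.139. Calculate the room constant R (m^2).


Given values:
  S = 476.3 m^2, alpha = 0.139
Formula: R = S * alpha / (1 - alpha)
Numerator: 476.3 * 0.139 = 66.2057
Denominator: 1 - 0.139 = 0.861
R = 66.2057 / 0.861 = 76.89

76.89 m^2


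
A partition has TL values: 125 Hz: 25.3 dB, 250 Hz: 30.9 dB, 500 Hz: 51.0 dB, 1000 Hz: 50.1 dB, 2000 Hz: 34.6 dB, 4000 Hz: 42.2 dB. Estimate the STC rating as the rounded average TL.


Given TL values at each frequency:
  125 Hz: 25.3 dB
  250 Hz: 30.9 dB
  500 Hz: 51.0 dB
  1000 Hz: 50.1 dB
  2000 Hz: 34.6 dB
  4000 Hz: 42.2 dB
Formula: STC ~ round(average of TL values)
Sum = 25.3 + 30.9 + 51.0 + 50.1 + 34.6 + 42.2 = 234.1
Average = 234.1 / 6 = 39.02
Rounded: 39

39


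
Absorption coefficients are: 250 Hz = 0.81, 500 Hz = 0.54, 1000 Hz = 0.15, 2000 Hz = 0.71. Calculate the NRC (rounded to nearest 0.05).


Given values:
  a_250 = 0.81, a_500 = 0.54
  a_1000 = 0.15, a_2000 = 0.71
Formula: NRC = (a250 + a500 + a1000 + a2000) / 4
Sum = 0.81 + 0.54 + 0.15 + 0.71 = 2.21
NRC = 2.21 / 4 = 0.5525
Rounded to nearest 0.05: 0.55

0.55


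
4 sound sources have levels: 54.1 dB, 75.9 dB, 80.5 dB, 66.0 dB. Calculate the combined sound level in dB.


Formula: L_total = 10 * log10( sum(10^(Li/10)) )
  Source 1: 10^(54.1/10) = 257039.5783
  Source 2: 10^(75.9/10) = 38904514.4994
  Source 3: 10^(80.5/10) = 112201845.4302
  Source 4: 10^(66.0/10) = 3981071.7055
Sum of linear values = 155344471.2134
L_total = 10 * log10(155344471.2134) = 81.91

81.91 dB


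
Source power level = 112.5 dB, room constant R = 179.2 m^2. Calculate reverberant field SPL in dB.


Given values:
  Lw = 112.5 dB, R = 179.2 m^2
Formula: SPL = Lw + 10 * log10(4 / R)
Compute 4 / R = 4 / 179.2 = 0.022321
Compute 10 * log10(0.022321) = -16.5129
SPL = 112.5 + (-16.5129) = 95.99

95.99 dB


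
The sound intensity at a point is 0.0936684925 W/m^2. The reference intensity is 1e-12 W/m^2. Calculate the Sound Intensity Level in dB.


Given values:
  I = 0.0936684925 W/m^2
  I_ref = 1e-12 W/m^2
Formula: SIL = 10 * log10(I / I_ref)
Compute ratio: I / I_ref = 93668492500
Compute log10: log10(93668492500) = 10.971594
Multiply: SIL = 10 * 10.971594 = 109.72

109.72 dB


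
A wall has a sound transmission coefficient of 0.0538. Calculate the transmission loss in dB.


Given values:
  tau = 0.0538
Formula: TL = 10 * log10(1 / tau)
Compute 1 / tau = 1 / 0.0538 = 18.5874
Compute log10(18.5874) = 1.269219
TL = 10 * 1.269219 = 12.69

12.69 dB


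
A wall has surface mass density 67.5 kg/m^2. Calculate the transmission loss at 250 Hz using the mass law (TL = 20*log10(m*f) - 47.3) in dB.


Given values:
  m = 67.5 kg/m^2, f = 250 Hz
Formula: TL = 20 * log10(m * f) - 47.3
Compute m * f = 67.5 * 250 = 16875.0
Compute log10(16875.0) = 4.227244
Compute 20 * 4.227244 = 84.5449
TL = 84.5449 - 47.3 = 37.24

37.24 dB


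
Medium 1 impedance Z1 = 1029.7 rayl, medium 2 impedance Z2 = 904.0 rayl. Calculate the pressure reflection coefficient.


Given values:
  Z1 = 1029.7 rayl, Z2 = 904.0 rayl
Formula: R = (Z2 - Z1) / (Z2 + Z1)
Numerator: Z2 - Z1 = 904.0 - 1029.7 = -125.7
Denominator: Z2 + Z1 = 904.0 + 1029.7 = 1933.7
R = -125.7 / 1933.7 = -0.065

-0.065


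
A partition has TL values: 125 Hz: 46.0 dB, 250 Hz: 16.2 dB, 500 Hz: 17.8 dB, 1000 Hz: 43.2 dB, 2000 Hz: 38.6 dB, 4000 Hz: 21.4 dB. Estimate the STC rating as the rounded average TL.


Given TL values at each frequency:
  125 Hz: 46.0 dB
  250 Hz: 16.2 dB
  500 Hz: 17.8 dB
  1000 Hz: 43.2 dB
  2000 Hz: 38.6 dB
  4000 Hz: 21.4 dB
Formula: STC ~ round(average of TL values)
Sum = 46.0 + 16.2 + 17.8 + 43.2 + 38.6 + 21.4 = 183.2
Average = 183.2 / 6 = 30.53
Rounded: 31

31


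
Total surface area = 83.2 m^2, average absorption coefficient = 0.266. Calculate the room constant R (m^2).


Given values:
  S = 83.2 m^2, alpha = 0.266
Formula: R = S * alpha / (1 - alpha)
Numerator: 83.2 * 0.266 = 22.1312
Denominator: 1 - 0.266 = 0.734
R = 22.1312 / 0.734 = 30.15

30.15 m^2


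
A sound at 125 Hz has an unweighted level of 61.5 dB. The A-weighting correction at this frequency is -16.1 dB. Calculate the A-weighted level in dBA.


Given values:
  SPL = 61.5 dB
  A-weighting at 125 Hz = -16.1 dB
Formula: L_A = SPL + A_weight
L_A = 61.5 + (-16.1)
L_A = 45.4

45.4 dBA


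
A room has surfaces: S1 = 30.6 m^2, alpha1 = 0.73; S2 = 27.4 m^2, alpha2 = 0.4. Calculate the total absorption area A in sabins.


Given surfaces:
  Surface 1: 30.6 * 0.73 = 22.338
  Surface 2: 27.4 * 0.4 = 10.96
Formula: A = sum(Si * alpha_i)
A = 22.338 + 10.96
A = 33.3

33.3 sabins


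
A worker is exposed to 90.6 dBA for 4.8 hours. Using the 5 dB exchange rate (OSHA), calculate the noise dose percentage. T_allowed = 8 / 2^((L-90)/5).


Given values:
  L = 90.6 dBA, T = 4.8 hours
Formula: T_allowed = 8 / 2^((L - 90) / 5)
Compute exponent: (90.6 - 90) / 5 = 0.12
Compute 2^(0.12) = 1.086735
T_allowed = 8 / 1.086735 = 7.3615 hours
Dose = (T / T_allowed) * 100
Dose = (4.8 / 7.3615) * 100 = 65.2

65.2 %


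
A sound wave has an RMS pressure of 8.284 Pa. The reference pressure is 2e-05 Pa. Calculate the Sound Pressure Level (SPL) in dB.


Given values:
  p = 8.284 Pa
  p_ref = 2e-05 Pa
Formula: SPL = 20 * log10(p / p_ref)
Compute ratio: p / p_ref = 8.284 / 2e-05 = 414200
Compute log10: log10(414200) = 5.61721
Multiply: SPL = 20 * 5.61721 = 112.34

112.34 dB


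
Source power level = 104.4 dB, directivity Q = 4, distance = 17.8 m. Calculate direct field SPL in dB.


Given values:
  Lw = 104.4 dB, Q = 4, r = 17.8 m
Formula: SPL = Lw + 10 * log10(Q / (4 * pi * r^2))
Compute 4 * pi * r^2 = 4 * pi * 17.8^2 = 3981.5289
Compute Q / denom = 4 / 3981.5289 = 0.00100464
Compute 10 * log10(0.00100464) = -29.9799
SPL = 104.4 + (-29.9799) = 74.42

74.42 dB


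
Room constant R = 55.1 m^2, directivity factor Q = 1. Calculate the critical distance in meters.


Given values:
  R = 55.1 m^2, Q = 1
Formula: d_c = 0.141 * sqrt(Q * R)
Compute Q * R = 1 * 55.1 = 55.1
Compute sqrt(55.1) = 7.4229
d_c = 0.141 * 7.4229 = 1.047

1.047 m


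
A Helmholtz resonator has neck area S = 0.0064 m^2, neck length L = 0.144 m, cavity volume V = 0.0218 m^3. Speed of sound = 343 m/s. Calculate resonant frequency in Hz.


Given values:
  S = 0.0064 m^2, L = 0.144 m, V = 0.0218 m^3, c = 343 m/s
Formula: f = (c / (2*pi)) * sqrt(S / (V * L))
Compute V * L = 0.0218 * 0.144 = 0.0031392
Compute S / (V * L) = 0.0064 / 0.0031392 = 2.0387
Compute sqrt(2.0387) = 1.427831
Compute c / (2*pi) = 343 / 6.283185 = 54.590148
f = 54.590148 * 1.427831 = 77.95

77.95 Hz


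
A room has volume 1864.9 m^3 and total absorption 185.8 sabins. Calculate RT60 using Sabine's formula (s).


Given values:
  V = 1864.9 m^3
  A = 185.8 sabins
Formula: RT60 = 0.161 * V / A
Numerator: 0.161 * 1864.9 = 300.2489
RT60 = 300.2489 / 185.8 = 1.616

1.616 s


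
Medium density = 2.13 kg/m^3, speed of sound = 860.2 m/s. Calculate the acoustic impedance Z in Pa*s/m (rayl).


Given values:
  rho = 2.13 kg/m^3
  c = 860.2 m/s
Formula: Z = rho * c
Z = 2.13 * 860.2
Z = 1832.23

1832.23 rayl


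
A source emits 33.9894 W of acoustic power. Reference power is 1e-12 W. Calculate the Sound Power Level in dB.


Given values:
  W = 33.9894 W
  W_ref = 1e-12 W
Formula: SWL = 10 * log10(W / W_ref)
Compute ratio: W / W_ref = 33989400000000
Compute log10: log10(33989400000000) = 13.531343
Multiply: SWL = 10 * 13.531343 = 135.31

135.31 dB


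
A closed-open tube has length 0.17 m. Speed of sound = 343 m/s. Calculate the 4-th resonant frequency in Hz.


Given values:
  Tube type: closed-open, L = 0.17 m, c = 343 m/s, n = 4
Formula: f_n = (2n - 1) * c / (4 * L)
Compute 2n - 1 = 2*4 - 1 = 7
Compute 4 * L = 4 * 0.17 = 0.68
f = 7 * 343 / 0.68
f = 3530.88

3530.88 Hz


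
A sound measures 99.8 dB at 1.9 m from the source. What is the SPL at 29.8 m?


Given values:
  SPL1 = 99.8 dB, r1 = 1.9 m, r2 = 29.8 m
Formula: SPL2 = SPL1 - 20 * log10(r2 / r1)
Compute ratio: r2 / r1 = 29.8 / 1.9 = 15.6842
Compute log10: log10(15.6842) = 1.195462
Compute drop: 20 * 1.195462 = 23.9092
SPL2 = 99.8 - 23.9092 = 75.89

75.89 dB


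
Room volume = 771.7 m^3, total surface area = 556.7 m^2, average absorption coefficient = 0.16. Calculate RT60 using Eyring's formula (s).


Given values:
  V = 771.7 m^3, S = 556.7 m^2, alpha = 0.16
Formula: RT60 = 0.161 * V / (-S * ln(1 - alpha))
Compute ln(1 - 0.16) = ln(0.84) = -0.174353
Denominator: -556.7 * -0.174353 = 97.0623
Numerator: 0.161 * 771.7 = 124.2437
RT60 = 124.2437 / 97.0623 = 1.28

1.28 s


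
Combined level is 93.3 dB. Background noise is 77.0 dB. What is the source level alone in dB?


Given values:
  L_total = 93.3 dB, L_bg = 77.0 dB
Formula: L_source = 10 * log10(10^(L_total/10) - 10^(L_bg/10))
Convert to linear:
  10^(93.3/10) = 2137962089.5022
  10^(77.0/10) = 50118723.3627
Difference: 2137962089.5022 - 50118723.3627 = 2087843366.1395
L_source = 10 * log10(2087843366.1395) = 93.2

93.2 dB


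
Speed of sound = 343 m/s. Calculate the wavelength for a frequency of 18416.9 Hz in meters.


Given values:
  c = 343 m/s, f = 18416.9 Hz
Formula: lambda = c / f
lambda = 343 / 18416.9
lambda = 0.0186

0.0186 m


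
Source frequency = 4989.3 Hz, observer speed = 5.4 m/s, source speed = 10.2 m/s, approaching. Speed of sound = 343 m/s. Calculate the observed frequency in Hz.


Given values:
  f_s = 4989.3 Hz, v_o = 5.4 m/s, v_s = 10.2 m/s
  Direction: approaching
Formula: f_o = f_s * (c + v_o) / (c - v_s)
Numerator: c + v_o = 343 + 5.4 = 348.4
Denominator: c - v_s = 343 - 10.2 = 332.8
f_o = 4989.3 * 348.4 / 332.8 = 5223.17

5223.17 Hz


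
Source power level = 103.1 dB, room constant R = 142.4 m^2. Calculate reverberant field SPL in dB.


Given values:
  Lw = 103.1 dB, R = 142.4 m^2
Formula: SPL = Lw + 10 * log10(4 / R)
Compute 4 / R = 4 / 142.4 = 0.02809
Compute 10 * log10(0.02809) = -15.5145
SPL = 103.1 + (-15.5145) = 87.59

87.59 dB


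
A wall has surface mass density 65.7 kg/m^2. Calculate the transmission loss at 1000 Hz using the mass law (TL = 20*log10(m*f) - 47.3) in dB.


Given values:
  m = 65.7 kg/m^2, f = 1000 Hz
Formula: TL = 20 * log10(m * f) - 47.3
Compute m * f = 65.7 * 1000 = 65700.0
Compute log10(65700.0) = 4.817565
Compute 20 * 4.817565 = 96.3513
TL = 96.3513 - 47.3 = 49.05

49.05 dB
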